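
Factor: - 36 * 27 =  - 972 = - 2^2*3^5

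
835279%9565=3124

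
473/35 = 473/35=13.51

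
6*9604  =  57624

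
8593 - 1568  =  7025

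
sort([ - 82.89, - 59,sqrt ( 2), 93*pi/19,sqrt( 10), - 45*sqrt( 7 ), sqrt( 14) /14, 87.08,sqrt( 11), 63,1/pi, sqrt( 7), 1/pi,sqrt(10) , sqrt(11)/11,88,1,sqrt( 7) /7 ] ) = [ - 45 * sqrt( 7),-82.89, - 59,sqrt( 14)/14,  sqrt(11 )/11 , 1/pi, 1/pi , sqrt(7)/7,1, sqrt(2),sqrt(7),sqrt( 10 ),sqrt ( 10), sqrt( 11),93*pi/19,63,87.08,88] 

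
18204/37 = 492 = 492.00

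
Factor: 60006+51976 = 2^1*13^1*59^1*73^1=111982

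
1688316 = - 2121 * ( - 796)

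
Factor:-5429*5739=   -  3^1*61^1*89^1*1913^1 = - 31157031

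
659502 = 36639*18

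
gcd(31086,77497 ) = 1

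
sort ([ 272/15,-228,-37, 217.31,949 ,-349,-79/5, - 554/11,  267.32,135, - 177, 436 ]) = [-349,-228, - 177,-554/11,-37,-79/5,272/15,135, 217.31, 267.32, 436,949 ] 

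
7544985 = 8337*905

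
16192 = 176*92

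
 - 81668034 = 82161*(-994)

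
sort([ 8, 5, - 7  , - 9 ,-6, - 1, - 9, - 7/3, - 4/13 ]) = [ - 9, - 9 , - 7, - 6, -7/3, - 1, - 4/13,5,8 ] 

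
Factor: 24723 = 3^2*41^1*67^1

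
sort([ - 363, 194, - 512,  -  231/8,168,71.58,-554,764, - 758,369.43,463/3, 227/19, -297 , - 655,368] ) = [ - 758,  -  655,- 554,- 512  , - 363,  -  297, - 231/8,227/19,71.58,  463/3,  168,194, 368,369.43,764] 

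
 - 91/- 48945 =7/3765 = 0.00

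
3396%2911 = 485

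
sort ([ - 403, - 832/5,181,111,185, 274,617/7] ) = [-403,-832/5,617/7, 111, 181,185, 274 ] 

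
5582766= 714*7819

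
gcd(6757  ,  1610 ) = 1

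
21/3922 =21/3922  =  0.01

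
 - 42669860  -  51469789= - 94139649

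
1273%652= 621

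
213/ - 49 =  - 5 + 32/49  =  - 4.35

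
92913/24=30971/8 = 3871.38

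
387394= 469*826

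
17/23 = 17/23=0.74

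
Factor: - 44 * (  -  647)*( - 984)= - 2^5*3^1*11^1*41^1 * 647^1= -  28012512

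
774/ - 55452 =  - 1 + 9113/9242= - 0.01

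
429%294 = 135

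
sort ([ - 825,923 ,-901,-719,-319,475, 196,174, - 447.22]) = [-901, - 825,-719, - 447.22, - 319,174,196,  475,923] 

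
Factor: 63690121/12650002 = 2^ ( - 1)*11^1*67^(  -  2) * 1409^(-1 )*5790011^1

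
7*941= 6587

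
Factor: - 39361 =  - 7^1*5623^1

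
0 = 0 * 36128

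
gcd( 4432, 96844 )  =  4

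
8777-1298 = 7479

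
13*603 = 7839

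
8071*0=0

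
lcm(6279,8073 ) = 56511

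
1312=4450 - 3138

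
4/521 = 4/521 = 0.01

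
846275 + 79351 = 925626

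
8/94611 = 8/94611 = 0.00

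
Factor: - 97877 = - 13^1*7529^1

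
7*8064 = 56448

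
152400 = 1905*80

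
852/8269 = 852/8269  =  0.10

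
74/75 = 74/75 = 0.99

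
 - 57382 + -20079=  - 77461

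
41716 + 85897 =127613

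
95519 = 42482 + 53037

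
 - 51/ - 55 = 51/55 = 0.93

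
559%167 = 58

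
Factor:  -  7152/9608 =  - 894/1201 = -2^1* 3^1 *149^1* 1201^(  -  1)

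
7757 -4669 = 3088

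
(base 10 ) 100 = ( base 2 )1100100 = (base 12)84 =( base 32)34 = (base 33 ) 31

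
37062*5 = 185310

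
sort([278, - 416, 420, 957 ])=[ - 416, 278, 420,957]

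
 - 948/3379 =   -  948/3379= - 0.28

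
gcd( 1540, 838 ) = 2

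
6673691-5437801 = 1235890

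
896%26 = 12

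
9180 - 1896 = 7284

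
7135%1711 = 291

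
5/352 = 5/352=0.01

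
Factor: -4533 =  - 3^1*1511^1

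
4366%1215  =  721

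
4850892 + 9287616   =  14138508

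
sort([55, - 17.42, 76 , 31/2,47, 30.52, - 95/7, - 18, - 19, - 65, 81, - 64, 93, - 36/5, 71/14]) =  [-65, - 64, - 19,  -  18, - 17.42, - 95/7, - 36/5,  71/14, 31/2 , 30.52,  47,  55, 76, 81,93]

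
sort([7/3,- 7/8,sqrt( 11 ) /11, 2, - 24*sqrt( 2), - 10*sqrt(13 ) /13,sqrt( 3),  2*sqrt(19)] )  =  [-24* sqrt( 2 ), -10*sqrt( 13 )/13, - 7/8,sqrt( 11 )/11, sqrt ( 3 ), 2, 7/3, 2*sqrt( 19) ]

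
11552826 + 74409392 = 85962218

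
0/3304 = 0 =0.00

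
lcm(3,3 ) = 3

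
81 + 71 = 152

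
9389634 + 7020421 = 16410055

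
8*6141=49128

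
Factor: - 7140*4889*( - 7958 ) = 277793566680 = 2^3*3^1*5^1*7^1*17^1*23^1*173^1*4889^1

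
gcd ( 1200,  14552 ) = 8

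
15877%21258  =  15877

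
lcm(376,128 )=6016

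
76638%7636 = 278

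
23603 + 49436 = 73039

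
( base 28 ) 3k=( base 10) 104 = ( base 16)68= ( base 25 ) 44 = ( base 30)3E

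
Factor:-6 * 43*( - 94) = 2^2*3^1 *43^1*47^1 = 24252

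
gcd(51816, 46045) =1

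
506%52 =38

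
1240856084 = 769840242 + 471015842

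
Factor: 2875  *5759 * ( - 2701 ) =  - 5^3*13^1 * 23^1  *  37^1 *73^1 * 443^1 = -  44720794625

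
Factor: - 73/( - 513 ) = 3^( - 3 )*19^ ( - 1)*73^1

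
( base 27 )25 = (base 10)59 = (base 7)113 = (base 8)73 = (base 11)54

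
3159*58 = 183222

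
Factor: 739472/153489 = 2^4  *  3^ (-1) *7^( -1 ) * 113^1*409^1*7309^( - 1)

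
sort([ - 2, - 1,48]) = [- 2, - 1,48 ] 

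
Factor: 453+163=2^3*7^1*11^1 = 616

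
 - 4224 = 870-5094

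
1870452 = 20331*92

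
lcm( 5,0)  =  0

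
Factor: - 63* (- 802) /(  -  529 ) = - 2^1*3^2*7^1*23^( - 2)*401^1 =-50526/529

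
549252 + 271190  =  820442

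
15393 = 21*733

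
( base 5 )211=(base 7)110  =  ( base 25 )26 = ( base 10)56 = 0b111000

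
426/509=426/509 = 0.84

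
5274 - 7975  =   - 2701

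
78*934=72852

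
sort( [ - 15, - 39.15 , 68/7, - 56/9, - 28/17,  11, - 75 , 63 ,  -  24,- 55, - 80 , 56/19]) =[ - 80, - 75, - 55, - 39.15 , -24, - 15, - 56/9,  -  28/17,56/19,68/7 , 11, 63 ] 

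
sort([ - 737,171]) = [ - 737, 171]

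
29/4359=29/4359 = 0.01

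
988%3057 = 988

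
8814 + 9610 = 18424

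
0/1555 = 0 = 0.00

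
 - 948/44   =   - 22+ 5/11=- 21.55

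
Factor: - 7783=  -43^1*181^1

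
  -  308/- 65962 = 154/32981 =0.00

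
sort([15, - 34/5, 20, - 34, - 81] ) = [ - 81,  -  34 , - 34/5,15,20]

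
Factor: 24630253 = 127^1*193939^1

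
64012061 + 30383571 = 94395632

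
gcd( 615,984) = 123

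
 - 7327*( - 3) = 21981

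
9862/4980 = 4931/2490 = 1.98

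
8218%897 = 145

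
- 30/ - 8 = 15/4=3.75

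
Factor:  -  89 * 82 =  - 2^1*41^1*89^1 = - 7298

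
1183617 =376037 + 807580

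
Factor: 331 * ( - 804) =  - 2^2*3^1 * 67^1*331^1 = - 266124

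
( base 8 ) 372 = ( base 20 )CA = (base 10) 250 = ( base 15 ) 11a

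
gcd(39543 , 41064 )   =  3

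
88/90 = 44/45=0.98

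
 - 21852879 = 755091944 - 776944823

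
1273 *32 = 40736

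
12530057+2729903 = 15259960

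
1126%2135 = 1126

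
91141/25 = 3645+ 16/25  =  3645.64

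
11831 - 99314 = - 87483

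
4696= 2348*2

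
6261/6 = 2087/2 = 1043.50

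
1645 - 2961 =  - 1316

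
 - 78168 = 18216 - 96384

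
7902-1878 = 6024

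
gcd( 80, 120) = 40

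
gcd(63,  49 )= 7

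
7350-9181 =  - 1831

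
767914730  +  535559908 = 1303474638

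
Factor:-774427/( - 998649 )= 3^(-4 )*12329^( - 1 )*774427^1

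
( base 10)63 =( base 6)143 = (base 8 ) 77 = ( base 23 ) 2h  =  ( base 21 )30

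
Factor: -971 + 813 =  - 2^1* 79^1 = -158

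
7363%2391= 190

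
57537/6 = 9589 + 1/2=9589.50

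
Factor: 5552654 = 2^1*907^1*3061^1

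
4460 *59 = 263140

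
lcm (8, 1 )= 8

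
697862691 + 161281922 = 859144613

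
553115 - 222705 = 330410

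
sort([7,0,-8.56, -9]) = [ - 9, - 8.56,0, 7 ]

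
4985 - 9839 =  - 4854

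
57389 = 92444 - 35055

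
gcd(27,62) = 1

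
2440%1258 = 1182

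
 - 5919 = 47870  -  53789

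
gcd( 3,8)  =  1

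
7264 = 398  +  6866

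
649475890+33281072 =682756962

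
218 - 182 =36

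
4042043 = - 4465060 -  - 8507103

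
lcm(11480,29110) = 815080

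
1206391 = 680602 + 525789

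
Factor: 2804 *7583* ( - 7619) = -162000755108 = - 2^2*19^1*401^1 * 701^1*7583^1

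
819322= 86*9527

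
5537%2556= 425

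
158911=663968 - 505057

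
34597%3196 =2637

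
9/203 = 9/203 = 0.04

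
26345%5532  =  4217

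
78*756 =58968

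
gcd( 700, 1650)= 50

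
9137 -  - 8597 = 17734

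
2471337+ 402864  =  2874201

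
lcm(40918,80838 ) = 3314358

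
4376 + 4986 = 9362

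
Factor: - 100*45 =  - 4500=   -2^2*3^2*5^3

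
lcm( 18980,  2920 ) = 37960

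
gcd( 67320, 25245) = 8415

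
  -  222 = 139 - 361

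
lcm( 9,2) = 18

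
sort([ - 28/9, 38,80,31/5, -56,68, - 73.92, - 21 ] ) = [- 73.92 , - 56, - 21, - 28/9, 31/5,38,68,80] 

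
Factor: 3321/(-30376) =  - 2^( - 3 ) * 3^4*41^1*3797^(-1) 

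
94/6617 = 94/6617 = 0.01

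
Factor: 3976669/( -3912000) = -2^(- 6)*3^( - 1 )*5^(-3)*163^( - 1)*3976669^1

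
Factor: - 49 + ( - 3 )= -52 = - 2^2*13^1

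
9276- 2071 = 7205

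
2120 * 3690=7822800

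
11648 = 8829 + 2819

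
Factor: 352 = 2^5*11^1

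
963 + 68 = 1031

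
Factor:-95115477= - 3^1*31705159^1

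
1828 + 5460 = 7288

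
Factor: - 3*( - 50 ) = 2^1*3^1*5^2 = 150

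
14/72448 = 7/36224 = 0.00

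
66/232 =33/116 = 0.28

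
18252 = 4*4563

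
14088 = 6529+7559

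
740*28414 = 21026360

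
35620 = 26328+9292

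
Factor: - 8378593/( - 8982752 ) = 2^( - 5)*29^1 * 43^1*6719^1*280711^( - 1) 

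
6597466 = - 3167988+9765454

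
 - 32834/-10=16417/5= 3283.40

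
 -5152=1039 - 6191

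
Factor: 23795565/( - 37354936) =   -  2^( - 3) * 3^1*5^1*41^(- 1)*61^( - 1)*1867^(  -  1) * 1586371^1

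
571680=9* 63520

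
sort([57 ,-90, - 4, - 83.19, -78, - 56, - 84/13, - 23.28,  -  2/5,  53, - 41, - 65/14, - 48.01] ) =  [ - 90, - 83.19, - 78, - 56, - 48.01,  -  41,- 23.28, - 84/13, - 65/14, - 4, - 2/5,53,  57 ] 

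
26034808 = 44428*586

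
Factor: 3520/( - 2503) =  - 2^6*5^1*11^1 *2503^ ( -1 )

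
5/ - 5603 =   -  5/5603 = - 0.00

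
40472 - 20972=19500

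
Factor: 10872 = 2^3 * 3^2*151^1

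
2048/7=292 + 4/7 = 292.57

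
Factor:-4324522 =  - 2^1*797^1*2713^1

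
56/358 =28/179 = 0.16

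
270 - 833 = - 563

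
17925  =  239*75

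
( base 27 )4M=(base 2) 10000010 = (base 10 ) 130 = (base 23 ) 5f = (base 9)154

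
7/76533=7/76533 =0.00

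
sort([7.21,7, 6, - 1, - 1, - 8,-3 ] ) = [ - 8, - 3,  -  1, -1,6,7,7.21 ]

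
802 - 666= 136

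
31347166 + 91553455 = 122900621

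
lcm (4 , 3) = 12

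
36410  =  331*110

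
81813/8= 81813/8 = 10226.62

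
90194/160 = 45097/80 = 563.71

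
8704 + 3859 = 12563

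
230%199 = 31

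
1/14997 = 1/14997 = 0.00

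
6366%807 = 717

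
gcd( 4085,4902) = 817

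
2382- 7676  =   - 5294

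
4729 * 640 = 3026560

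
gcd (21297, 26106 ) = 687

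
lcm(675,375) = 3375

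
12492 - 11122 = 1370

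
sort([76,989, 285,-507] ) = [ - 507,76,285 , 989 ]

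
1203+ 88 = 1291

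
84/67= 84/67 = 1.25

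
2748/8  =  687/2 = 343.50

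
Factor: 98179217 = 677^1*145021^1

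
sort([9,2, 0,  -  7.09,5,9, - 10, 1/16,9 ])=[ - 10, - 7.09,0,1/16,2,5,9,9, 9] 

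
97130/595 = 19426/119 = 163.24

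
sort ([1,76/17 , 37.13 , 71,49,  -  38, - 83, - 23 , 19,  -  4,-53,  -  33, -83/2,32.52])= [ - 83, - 53, - 83/2, -38,- 33, - 23,-4,1,76/17,19,32.52 , 37.13, 49,71 ]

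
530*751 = 398030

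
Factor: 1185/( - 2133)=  - 5/9 = - 3^(- 2)*5^1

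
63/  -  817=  - 63/817 = -0.08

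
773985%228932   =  87189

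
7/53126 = 7/53126 = 0.00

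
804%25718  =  804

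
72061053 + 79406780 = 151467833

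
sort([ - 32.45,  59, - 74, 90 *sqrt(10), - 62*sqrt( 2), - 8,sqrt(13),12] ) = [- 62*sqrt( 2), - 74, - 32.45, - 8 , sqrt(13 ),12  ,  59,  90*sqrt(10 )]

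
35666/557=64  +  18/557= 64.03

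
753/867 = 251/289 = 0.87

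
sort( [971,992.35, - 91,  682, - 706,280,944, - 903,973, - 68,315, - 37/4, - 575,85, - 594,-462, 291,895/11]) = [ - 903, - 706, - 594, - 575, - 462,-91,-68, - 37/4,895/11,85, 280,291,315,682,944,971,973,992.35 ] 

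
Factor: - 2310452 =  - 2^2*577613^1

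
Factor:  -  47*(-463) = 21761 = 47^1*463^1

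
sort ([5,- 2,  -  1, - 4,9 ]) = [ - 4, - 2, - 1, 5, 9 ] 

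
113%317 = 113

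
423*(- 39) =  - 16497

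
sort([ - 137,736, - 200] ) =[ - 200, - 137,736]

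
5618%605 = 173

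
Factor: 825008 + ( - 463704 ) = 361304 = 2^3*19^1*2377^1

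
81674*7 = 571718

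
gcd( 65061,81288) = 9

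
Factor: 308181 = 3^1 * 43^1*2389^1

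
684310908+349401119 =1033712027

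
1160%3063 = 1160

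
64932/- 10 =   -  6494 + 4/5=- 6493.20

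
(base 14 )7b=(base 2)1101101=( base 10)109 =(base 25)49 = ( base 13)85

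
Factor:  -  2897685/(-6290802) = 45995/99854 = 2^(-1)*5^1*9199^1*49927^(- 1 )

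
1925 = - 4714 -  - 6639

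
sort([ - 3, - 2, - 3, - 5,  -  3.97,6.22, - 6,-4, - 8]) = [ - 8, - 6 , - 5, - 4 , - 3.97, - 3,-3, - 2 , 6.22]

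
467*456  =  212952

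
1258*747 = 939726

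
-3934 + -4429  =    -  8363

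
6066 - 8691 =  - 2625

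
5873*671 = 3940783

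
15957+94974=110931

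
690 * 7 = 4830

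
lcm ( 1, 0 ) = 0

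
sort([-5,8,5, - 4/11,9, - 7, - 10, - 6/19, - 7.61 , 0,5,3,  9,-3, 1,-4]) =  [-10 , - 7.61, - 7, -5,- 4, - 3,- 4/11,  -  6/19,0,1, 3,5,5,8,9 , 9]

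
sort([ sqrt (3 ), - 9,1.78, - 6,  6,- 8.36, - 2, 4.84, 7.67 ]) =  [ - 9, - 8.36, - 6, - 2, sqrt (3),1.78,  4.84,  6 , 7.67]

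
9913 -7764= 2149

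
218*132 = 28776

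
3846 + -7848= - 4002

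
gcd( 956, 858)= 2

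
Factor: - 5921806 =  - 2^1*11^1*19^1 * 31^1*457^1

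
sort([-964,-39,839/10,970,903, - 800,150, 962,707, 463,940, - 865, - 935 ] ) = [ - 964,  -  935,- 865, - 800, - 39,839/10, 150,463,707, 903, 940, 962,970] 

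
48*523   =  25104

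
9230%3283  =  2664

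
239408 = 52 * 4604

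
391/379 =391/379=1.03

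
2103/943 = 2 + 217/943 = 2.23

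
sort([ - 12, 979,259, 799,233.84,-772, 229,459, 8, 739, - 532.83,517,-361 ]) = [ - 772,  -  532.83,  -  361  , - 12, 8, 229,233.84, 259,459,517, 739, 799, 979 ]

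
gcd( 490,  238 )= 14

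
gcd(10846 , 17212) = 2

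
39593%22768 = 16825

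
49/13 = 3 + 10/13 = 3.77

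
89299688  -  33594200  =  55705488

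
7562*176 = 1330912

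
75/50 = 1 + 1/2 = 1.50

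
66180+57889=124069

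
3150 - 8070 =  - 4920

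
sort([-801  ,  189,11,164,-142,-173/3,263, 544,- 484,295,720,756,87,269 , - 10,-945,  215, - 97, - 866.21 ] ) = [ - 945,- 866.21 , - 801, - 484, - 142, -97, - 173/3,-10,11,87, 164,189,215, 263 , 269,295,544 , 720,756]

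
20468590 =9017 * 2270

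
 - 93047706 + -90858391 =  - 183906097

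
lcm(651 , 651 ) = 651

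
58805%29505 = 29300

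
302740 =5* 60548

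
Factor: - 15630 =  - 2^1*3^1*5^1*521^1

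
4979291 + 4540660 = 9519951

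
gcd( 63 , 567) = 63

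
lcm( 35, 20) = 140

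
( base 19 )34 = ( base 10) 61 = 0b111101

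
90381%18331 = 17057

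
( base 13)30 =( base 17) 25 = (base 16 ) 27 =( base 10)39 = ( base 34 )15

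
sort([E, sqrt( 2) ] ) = [ sqrt( 2 ), E ] 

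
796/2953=796/2953  =  0.27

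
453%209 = 35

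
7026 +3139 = 10165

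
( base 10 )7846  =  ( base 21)HGD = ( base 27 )AKG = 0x1EA6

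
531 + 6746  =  7277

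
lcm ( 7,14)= 14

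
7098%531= 195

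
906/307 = 906/307 = 2.95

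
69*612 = 42228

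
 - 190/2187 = -190/2187 = - 0.09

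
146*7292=1064632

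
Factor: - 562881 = - 3^1*11^1*37^1 * 461^1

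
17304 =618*28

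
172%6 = 4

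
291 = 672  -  381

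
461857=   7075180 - 6613323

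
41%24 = 17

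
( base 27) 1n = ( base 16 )32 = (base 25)20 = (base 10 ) 50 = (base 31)1J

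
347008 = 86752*4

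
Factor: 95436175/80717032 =2^(- 3 )* 5^2 * 11^(  -  1 )*917239^ ( - 1) * 3817447^1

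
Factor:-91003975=-5^2*17^1 *233^1*919^1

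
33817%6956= 5993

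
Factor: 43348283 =11^1*17^1*231809^1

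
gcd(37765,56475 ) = 5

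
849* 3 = 2547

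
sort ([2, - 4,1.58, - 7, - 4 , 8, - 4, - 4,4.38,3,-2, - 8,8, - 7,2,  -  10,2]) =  [  -  10, - 8, - 7, - 7, - 4, - 4, - 4,  -  4, - 2,1.58,2,  2 , 2, 3, 4.38, 8,8 ] 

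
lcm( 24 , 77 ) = 1848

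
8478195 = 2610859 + 5867336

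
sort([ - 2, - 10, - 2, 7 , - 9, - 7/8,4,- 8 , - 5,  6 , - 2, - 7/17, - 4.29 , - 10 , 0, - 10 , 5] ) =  [-10, - 10  , - 10,-9, - 8, - 5, - 4.29, - 2, - 2, - 2, - 7/8, - 7/17, 0 , 4, 5, 6, 7 ] 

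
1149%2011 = 1149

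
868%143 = 10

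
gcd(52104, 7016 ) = 8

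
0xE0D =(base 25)5IM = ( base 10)3597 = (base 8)7015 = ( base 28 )4gd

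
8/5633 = 8/5633 = 0.00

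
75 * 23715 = 1778625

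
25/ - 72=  - 25/72=- 0.35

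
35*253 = 8855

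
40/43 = 40/43 = 0.93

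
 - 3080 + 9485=6405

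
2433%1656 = 777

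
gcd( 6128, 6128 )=6128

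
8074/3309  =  8074/3309 = 2.44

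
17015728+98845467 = 115861195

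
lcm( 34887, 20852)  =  1814124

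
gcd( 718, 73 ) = 1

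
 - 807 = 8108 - 8915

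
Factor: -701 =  - 701^1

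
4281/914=4 + 625/914 =4.68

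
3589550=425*8446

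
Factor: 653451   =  3^1*67^1*3251^1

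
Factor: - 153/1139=-9/67 = -3^2*67^(-1 ) 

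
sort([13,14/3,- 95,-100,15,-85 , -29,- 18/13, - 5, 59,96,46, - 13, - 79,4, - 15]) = [ - 100, - 95,-85, - 79,-29, - 15,-13, - 5, - 18/13,4, 14/3, 13,15,46,59,96]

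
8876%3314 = 2248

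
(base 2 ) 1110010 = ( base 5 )424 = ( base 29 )3R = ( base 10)114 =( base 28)42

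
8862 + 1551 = 10413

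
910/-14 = -65 +0/1 = -  65.00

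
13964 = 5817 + 8147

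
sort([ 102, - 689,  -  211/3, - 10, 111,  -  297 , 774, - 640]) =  [ - 689,- 640, - 297, - 211/3,  -  10,102 , 111, 774]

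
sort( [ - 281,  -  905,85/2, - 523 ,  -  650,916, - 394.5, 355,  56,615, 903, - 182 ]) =[ - 905, - 650, - 523, - 394.5 ,-281, - 182, 85/2,56 , 355, 615, 903,916 ] 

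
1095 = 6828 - 5733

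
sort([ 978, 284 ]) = [284, 978 ]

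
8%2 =0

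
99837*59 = 5890383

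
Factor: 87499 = 17^1*5147^1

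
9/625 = 9/625 = 0.01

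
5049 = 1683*3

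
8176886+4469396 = 12646282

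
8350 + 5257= 13607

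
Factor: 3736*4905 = 2^3*3^2*5^1*109^1*467^1  =  18325080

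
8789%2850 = 239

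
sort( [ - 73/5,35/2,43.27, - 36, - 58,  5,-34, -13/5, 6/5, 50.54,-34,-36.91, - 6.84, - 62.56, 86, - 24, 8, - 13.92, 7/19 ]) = [ - 62.56, - 58, - 36.91 , -36, - 34, - 34, - 24,  -  73/5,-13.92,-6.84, - 13/5, 7/19,  6/5, 5,8, 35/2, 43.27, 50.54, 86]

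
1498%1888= 1498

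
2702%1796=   906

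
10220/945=292/27 = 10.81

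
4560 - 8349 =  - 3789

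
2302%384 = 382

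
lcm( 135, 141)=6345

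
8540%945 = 35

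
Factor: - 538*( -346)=186148  =  2^2 * 173^1*269^1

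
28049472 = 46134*608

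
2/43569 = 2/43569 = 0.00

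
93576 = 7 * 13368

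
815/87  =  815/87 = 9.37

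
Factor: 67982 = 2^1*19^1*1789^1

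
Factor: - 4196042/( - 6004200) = 2098021/3002100=   2^( - 2 )*3^( - 1)*5^(-2 )*17^1 *167^1*739^1 * 10007^( - 1)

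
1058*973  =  1029434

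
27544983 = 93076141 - 65531158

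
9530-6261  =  3269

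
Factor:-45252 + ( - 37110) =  - 82362 = -2^1*3^1* 7^1*37^1*53^1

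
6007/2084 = 2+1839/2084 = 2.88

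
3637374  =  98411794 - 94774420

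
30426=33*922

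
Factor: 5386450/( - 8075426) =-5^2*17^1 * 311^( - 1) * 6337^1*12983^(  -  1) = -  2693225/4037713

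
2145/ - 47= -46 + 17/47= - 45.64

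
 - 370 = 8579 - 8949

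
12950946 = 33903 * 382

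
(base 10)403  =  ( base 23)HC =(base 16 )193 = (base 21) J4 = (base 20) 103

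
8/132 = 2/33 =0.06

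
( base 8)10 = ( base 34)8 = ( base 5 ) 13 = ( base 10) 8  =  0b1000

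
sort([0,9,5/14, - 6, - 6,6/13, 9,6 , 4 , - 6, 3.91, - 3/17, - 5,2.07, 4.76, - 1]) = [ - 6, - 6, - 6, - 5, - 1, - 3/17, 0, 5/14,6/13,2.07,3.91 , 4,4.76, 6,9, 9 ] 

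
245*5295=1297275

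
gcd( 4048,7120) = 16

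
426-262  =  164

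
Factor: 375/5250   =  1/14 = 2^(  -  1)*7^( - 1 ) 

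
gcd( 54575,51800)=925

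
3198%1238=722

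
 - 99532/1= - 99532=-99532.00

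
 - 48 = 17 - 65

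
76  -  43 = 33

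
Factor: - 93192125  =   - 5^3* 13^1*57349^1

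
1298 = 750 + 548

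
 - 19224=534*( -36 ) 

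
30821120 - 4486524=26334596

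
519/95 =5 + 44/95 = 5.46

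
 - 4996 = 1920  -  6916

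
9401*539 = 5067139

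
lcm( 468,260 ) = 2340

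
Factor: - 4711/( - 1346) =7/2 = 2^( - 1 )*7^1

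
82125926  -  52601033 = 29524893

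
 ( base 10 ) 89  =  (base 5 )324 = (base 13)6B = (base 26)3B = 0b1011001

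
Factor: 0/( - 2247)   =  0^1=0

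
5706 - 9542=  - 3836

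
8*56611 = 452888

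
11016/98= 112+20/49 = 112.41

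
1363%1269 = 94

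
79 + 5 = 84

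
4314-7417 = -3103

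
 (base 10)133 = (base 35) 3s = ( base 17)7E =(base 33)41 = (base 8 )205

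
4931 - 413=4518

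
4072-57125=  - 53053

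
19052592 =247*77136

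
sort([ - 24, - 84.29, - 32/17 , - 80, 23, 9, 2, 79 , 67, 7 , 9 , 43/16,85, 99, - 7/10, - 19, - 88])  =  [ - 88,-84.29 ,  -  80, - 24,  -  19,-32/17 , - 7/10,2, 43/16,7,9  ,  9,23,67, 79,85, 99]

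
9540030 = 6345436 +3194594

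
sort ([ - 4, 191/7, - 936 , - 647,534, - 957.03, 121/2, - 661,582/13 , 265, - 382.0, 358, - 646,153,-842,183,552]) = [-957.03, - 936, - 842, - 661, - 647, - 646, - 382.0,  -  4,191/7,582/13,  121/2,153 , 183, 265,358, 534, 552 ]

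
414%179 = 56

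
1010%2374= 1010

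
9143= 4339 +4804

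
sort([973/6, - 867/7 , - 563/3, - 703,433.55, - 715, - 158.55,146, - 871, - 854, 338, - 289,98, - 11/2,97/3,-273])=[ - 871, - 854, - 715,-703, - 289, - 273, - 563/3, - 158.55, - 867/7 , - 11/2,97/3, 98, 146,973/6,  338, 433.55]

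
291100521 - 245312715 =45787806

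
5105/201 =25 + 80/201 =25.40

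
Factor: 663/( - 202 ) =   -  2^( - 1 )*3^1*13^1*17^1*101^( - 1 )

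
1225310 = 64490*19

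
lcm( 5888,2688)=123648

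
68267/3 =68267/3 = 22755.67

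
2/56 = 1/28= 0.04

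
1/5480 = 1/5480= 0.00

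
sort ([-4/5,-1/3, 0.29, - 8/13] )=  [-4/5, - 8/13,-1/3,0.29 ]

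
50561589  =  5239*9651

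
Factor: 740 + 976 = 1716  =  2^2* 3^1*11^1*13^1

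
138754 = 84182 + 54572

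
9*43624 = 392616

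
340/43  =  7 + 39/43= 7.91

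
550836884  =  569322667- 18485783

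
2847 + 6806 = 9653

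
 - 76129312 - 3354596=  - 79483908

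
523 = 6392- 5869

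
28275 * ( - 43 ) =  - 1215825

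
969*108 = 104652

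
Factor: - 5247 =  - 3^2*11^1*53^1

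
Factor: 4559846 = 2^1 * 47^1*179^1*271^1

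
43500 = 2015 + 41485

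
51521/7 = 51521/7=7360.14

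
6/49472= 3/24736 = 0.00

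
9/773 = 9/773=0.01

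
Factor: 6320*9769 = 2^4*5^1*79^1 * 9769^1 =61740080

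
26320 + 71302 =97622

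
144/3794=72/1897 = 0.04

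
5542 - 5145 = 397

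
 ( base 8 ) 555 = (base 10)365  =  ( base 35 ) af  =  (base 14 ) 1c1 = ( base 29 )CH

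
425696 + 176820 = 602516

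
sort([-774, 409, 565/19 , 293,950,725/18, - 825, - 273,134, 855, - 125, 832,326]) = [ - 825, - 774, - 273, - 125,565/19,725/18,134,293,  326,409,832,855,950 ] 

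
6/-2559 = -2/853 = - 0.00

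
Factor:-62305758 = -2^1*3^2*23^1*150497^1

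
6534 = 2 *3267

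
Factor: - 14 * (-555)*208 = 1616160 = 2^5*3^1 * 5^1*7^1 * 13^1*37^1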